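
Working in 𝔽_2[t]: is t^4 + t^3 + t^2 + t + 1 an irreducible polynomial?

Write h(t) = t^4 + t^3 + t^2 + t + 1.
Check for roots in 𝔽_2: h(0) = 1; h(1) = 1.
No roots, so no linear factors.
Monic irreducibles of degree 2 over GF(2): t^2 + t + 1.
None of them divide h (all give nonzero remainder).
No irreducible factor of degree ≤ 2 exists, so h is irreducible over GF(2).

Yes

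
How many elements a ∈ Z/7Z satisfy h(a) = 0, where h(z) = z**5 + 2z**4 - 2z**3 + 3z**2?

Evaluate at each of the 7 elements of Z/7Z:
h(0) = 0 → root; h(1) = 4; h(2) = 4; h(3) = 0 → root; h(4) = 0 → root; h(5) = 0 → root; h(6) = 6.
Roots: {0, 3, 4, 5}.

4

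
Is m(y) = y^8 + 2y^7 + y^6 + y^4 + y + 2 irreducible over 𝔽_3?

Yes

Check for roots in 𝔽_3: m(0) = 2; m(1) = 2; m(2) = 2.
No roots, so no linear factors.
Monic irreducibles of degree 2 over GF(3): y^2 + 1, y^2 + y + 2, y^2 + 2y + 2.
None of them divide m (all give nonzero remainder).
Degree-3 irreducible divisors: test the 8 monic irreducibles of degree 3 over GF(3).
None of them divide m (all give nonzero remainder).
Degree-4 irreducible divisors: test the 18 monic irreducibles of degree 4 over GF(3).
None of them divide m (all give nonzero remainder).
No irreducible factor of degree ≤ 4 exists, so m is irreducible over GF(3).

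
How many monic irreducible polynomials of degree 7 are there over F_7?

117648

Gauss's count: N_{7}(7) = (1/7) Σ_{d|7} μ(7/d)·7^d.
Divisors of 7: 1, 7; μ(7/d) for each: -1, 1.
Σ = − 7^1 + 7^7 = 823536.
N = 823536/7 = 117648.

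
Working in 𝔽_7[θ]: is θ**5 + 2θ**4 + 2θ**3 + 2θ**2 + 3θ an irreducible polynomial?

Write g(θ) = θ**5 + 2θ**4 + 2θ**3 + 2θ**2 + 3θ.
Check for roots in 𝔽_7: g(0) = 0 → root; g(1) = 3; g(2) = 3; g(3) = 3; g(4) = 0 → root; g(5) = 0 → root; g(6) = 5.
g(0) = 0, so (θ) divides g(θ); g is reducible.

No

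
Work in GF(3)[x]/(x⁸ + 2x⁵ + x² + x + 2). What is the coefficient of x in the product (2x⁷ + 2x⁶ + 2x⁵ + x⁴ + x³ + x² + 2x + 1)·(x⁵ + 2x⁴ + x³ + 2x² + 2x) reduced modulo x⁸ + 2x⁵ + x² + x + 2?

2

Multiply in GF(3)[x]: (2x⁷ + 2x⁶ + 2x⁵ + x⁴ + x³ + x² + 2x + 1)·(x⁵ + 2x⁴ + x³ + 2x² + 2x) = 2x¹² + 2x¹⁰ + 2x⁹ + x⁸ + 2x⁶ + x⁵ + 2x⁴ + x³ + 2x.
Reduce using x⁸ ≡ x⁵ + 2x² + 2x + 1 (mod x⁸ + 2x⁵ + x² + x + 2).
Reduced: 2x⁷ + x⁶ + 2x⁴ + x³ + 2x + 1.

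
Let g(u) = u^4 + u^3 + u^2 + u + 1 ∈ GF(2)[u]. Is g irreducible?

Check for roots in GF(2): g(0) = 1; g(1) = 1.
No roots, so no linear factors.
Monic irreducibles of degree 2 over GF(2): u^2 + u + 1.
None of them divide g (all give nonzero remainder).
No irreducible factor of degree ≤ 2 exists, so g is irreducible over GF(2).

Yes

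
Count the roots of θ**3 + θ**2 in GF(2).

Write P(θ) = θ**3 + θ**2.
Evaluate at each of the 2 elements of GF(2):
P(0) = 0 → root; P(1) = 0 → root.
Roots: {0, 1}.

2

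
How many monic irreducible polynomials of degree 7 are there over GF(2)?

18

The number of monic irreducibles of degree 7 over GF(2) is (1/7)·Σ_{d∣7} μ(7/d) 2^d.
Divisors of 7: 1, 7; μ(7/d) for each: -1, 1.
Σ = − 2^1 + 2^7 = 126.
N = 126/7 = 18.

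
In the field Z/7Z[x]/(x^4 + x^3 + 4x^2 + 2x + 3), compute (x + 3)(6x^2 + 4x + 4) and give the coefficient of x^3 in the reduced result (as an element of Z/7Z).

Multiply in Z/7Z[x]: (x + 3)·(6x^2 + 4x + 4) = 6x^3 + x^2 + 2x + 5.
Reduced: 6x^3 + x^2 + 2x + 5.

6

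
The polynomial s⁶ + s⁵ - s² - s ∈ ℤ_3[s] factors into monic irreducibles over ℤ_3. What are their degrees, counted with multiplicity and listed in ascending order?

1, 1, 1, 1, 2

Write h(s) = s⁶ + s⁵ - s² - s.
Roots in ℤ_3: h(0) = 0 → root; h(1) = 0 → root; h(2) = 0 → root.
Linear factors from roots: (s), (s - 1), (s + 1).
Complete factorization: h(s) = (s)·(s - 1)·(s + 1)^2·(s² + 1).
Factor degrees with multiplicity: 1 + 1 + 1 + 1 + 2 = 6.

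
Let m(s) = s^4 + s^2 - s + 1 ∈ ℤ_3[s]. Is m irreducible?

Check for roots in ℤ_3: m(0) = 1; m(1) = 2; m(2) = 1.
No roots, so no linear factors.
Monic irreducibles of degree 2 over GF(3): s^2 + 1, s^2 + s - 1, s^2 - s - 1.
None of them divide m (all give nonzero remainder).
No irreducible factor of degree ≤ 2 exists, so m is irreducible over GF(3).

Yes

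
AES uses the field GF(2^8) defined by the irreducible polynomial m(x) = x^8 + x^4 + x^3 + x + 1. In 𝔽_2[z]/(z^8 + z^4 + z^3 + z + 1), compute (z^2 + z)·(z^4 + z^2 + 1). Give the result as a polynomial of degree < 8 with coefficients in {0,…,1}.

z^6 + z^5 + z^4 + z^3 + z^2 + z

Multiply in 𝔽_2[z]: (z^2 + z)·(z^4 + z^2 + 1) = z^6 + z^5 + z^4 + z^3 + z^2 + z.
Reduced: z^6 + z^5 + z^4 + z^3 + z^2 + z.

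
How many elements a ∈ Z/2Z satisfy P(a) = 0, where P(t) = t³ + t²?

2

Evaluate at each of the 2 elements of Z/2Z:
P(0) = 0 → root; P(1) = 0 → root.
Roots: {0, 1}.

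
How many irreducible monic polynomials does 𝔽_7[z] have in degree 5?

x^(7^5) − x is the product of all monic irreducibles of degree dividing 5; Möbius inversion gives N = (1/5) Σ μ(5/d)·7^d.
Divisors of 5: 1, 5; μ(5/d) for each: -1, 1.
Σ = − 7^1 + 7^5 = 16800.
N = 16800/5 = 3360.

3360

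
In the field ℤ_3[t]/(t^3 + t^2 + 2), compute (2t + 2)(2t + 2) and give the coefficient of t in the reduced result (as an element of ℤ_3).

Multiply in ℤ_3[t]: (2t + 2)·(2t + 2) = t^2 + 2t + 1.
Reduced: t^2 + 2t + 1.

2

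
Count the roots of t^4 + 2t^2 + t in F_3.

1

Write P(t) = t^4 + 2t^2 + t.
Evaluate at each of the 3 elements of F_3:
P(0) = 0 → root; P(1) = 1; P(2) = 2.
Roots: {0}.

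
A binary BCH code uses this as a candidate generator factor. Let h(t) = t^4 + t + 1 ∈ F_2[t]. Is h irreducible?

Check for roots in F_2: h(0) = 1; h(1) = 1.
No roots, so no linear factors.
Monic irreducibles of degree 2 over GF(2): t^2 + t + 1.
None of them divide h (all give nonzero remainder).
No irreducible factor of degree ≤ 2 exists, so h is irreducible over GF(2).

Yes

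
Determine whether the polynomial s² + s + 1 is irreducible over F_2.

Yes

Write m(s) = s² + s + 1.
Check for roots in F_2: m(0) = 1; m(1) = 1.
No roots. A degree-2 polynomial over a field with no linear factor is irreducible.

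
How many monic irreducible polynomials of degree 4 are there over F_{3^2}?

Gauss's count: N_{9}(4) = (1/4) Σ_{d|4} μ(4/d)·9^d.
Divisors of 4: 1, 2, 4; μ(4/d) for each: 0, -1, 1.
Σ = − 9^2 + 9^4 = 6480.
N = 6480/4 = 1620.

1620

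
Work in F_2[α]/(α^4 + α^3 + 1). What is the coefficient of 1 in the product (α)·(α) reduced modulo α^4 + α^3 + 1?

Multiply in F_2[α]: (α)·(α) = α^2.
Reduced: α^2.

0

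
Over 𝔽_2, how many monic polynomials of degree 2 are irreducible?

1

Gauss's count: N_{2}(2) = (1/2) Σ_{d|2} μ(2/d)·2^d.
Divisors of 2: 1, 2; μ(2/d) for each: -1, 1.
Σ = − 2^1 + 2^2 = 2.
N = 2/2 = 1.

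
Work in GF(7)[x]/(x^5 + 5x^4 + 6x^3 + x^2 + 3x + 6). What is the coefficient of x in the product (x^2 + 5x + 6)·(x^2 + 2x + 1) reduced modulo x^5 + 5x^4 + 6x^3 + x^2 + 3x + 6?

3

Multiply in GF(7)[x]: (x^2 + 5x + 6)·(x^2 + 2x + 1) = x^4 + 3x^2 + 3x + 6.
Reduced: x^4 + 3x^2 + 3x + 6.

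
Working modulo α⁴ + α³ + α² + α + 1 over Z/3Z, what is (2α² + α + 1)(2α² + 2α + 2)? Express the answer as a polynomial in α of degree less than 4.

2α^3 + α^2 + 1

Multiply in Z/3Z[α]: (2α² + α + 1)·(2α² + 2α + 2) = α⁴ + 2α² + α + 2.
Reduce using α⁴ ≡ 2α³ + 2α² + 2α + 2 (mod α⁴ + α³ + α² + α + 1).
Reduced: 2α³ + α² + 1.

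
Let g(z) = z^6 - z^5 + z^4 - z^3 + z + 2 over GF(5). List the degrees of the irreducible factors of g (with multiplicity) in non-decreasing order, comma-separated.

Roots in GF(5): g(0) = 2; g(1) = 3; g(2) = 4; g(3) = 0 → root; g(4) = 0 → root.
Linear factors from roots: (z + 2), (z + 1).
Complete factorization: g(z) = (z + 1)·(z + 2)^3·(z^2 + 2z - 1).
Factor degrees with multiplicity: 1 + 1 + 1 + 1 + 2 = 6.

1, 1, 1, 1, 2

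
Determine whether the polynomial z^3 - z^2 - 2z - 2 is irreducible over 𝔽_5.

Write g(z) = z^3 - z^2 - 2z - 2.
Check for roots in 𝔽_5: g(0) = 3; g(1) = 1; g(2) = 3; g(3) = 0 → root; g(4) = 3.
g(3) = 0, so (z − 3) divides g(z); g is reducible.

No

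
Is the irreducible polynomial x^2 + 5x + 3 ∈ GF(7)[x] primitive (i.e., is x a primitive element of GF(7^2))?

Yes

Write f(x) = x^2 + 5x + 3.
|GF(7^2)^×| = 7^2 − 1 = 48. Prime factorization: 48 = 2^4·3.
f is primitive ⇔ x has order 48 in GF(7)[x]/(f), i.e. x^(48/q) ≠ 1 for each prime q | 48.
x^(24) mod f = 6.
x^(16) mod f = 2.
None equal 1, so x has full order 48; f is primitive.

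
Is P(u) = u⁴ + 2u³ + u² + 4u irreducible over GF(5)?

No

Check for roots in GF(5): P(0) = 0 → root; P(1) = 3; P(2) = 4; P(3) = 1; P(4) = 1.
P(0) = 0, so (u) divides P(u); P is reducible.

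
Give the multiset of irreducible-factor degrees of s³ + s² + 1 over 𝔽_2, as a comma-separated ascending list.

3

Write h(s) = s³ + s² + 1.
Roots in 𝔽_2: h(0) = 1; h(1) = 1.
Complete factorization: h(s) = (s³ + s² + 1).
Factor degrees with multiplicity: 3 = 3.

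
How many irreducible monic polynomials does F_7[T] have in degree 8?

By the necklace-counting formula, N_7(8) = (1/8) Σ_{d|8} μ(8/d)·7^d.
Divisors of 8: 1, 2, 4, 8; μ(8/d) for each: 0, 0, -1, 1.
Σ = − 7^4 + 7^8 = 5762400.
N = 5762400/8 = 720300.

720300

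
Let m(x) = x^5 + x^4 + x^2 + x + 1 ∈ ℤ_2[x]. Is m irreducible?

Check for roots in ℤ_2: m(0) = 1; m(1) = 1.
No roots, so no linear factors.
Monic irreducibles of degree 2 over GF(2): x^2 + x + 1.
None of them divide m (all give nonzero remainder).
No irreducible factor of degree ≤ 2 exists, so m is irreducible over GF(2).

Yes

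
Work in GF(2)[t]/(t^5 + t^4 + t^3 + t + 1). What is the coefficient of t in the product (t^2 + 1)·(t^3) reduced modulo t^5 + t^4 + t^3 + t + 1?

1

Multiply in GF(2)[t]: (t^2 + 1)·(t^3) = t^5 + t^3.
Reduce using t^5 ≡ t^4 + t^3 + t + 1 (mod t^5 + t^4 + t^3 + t + 1).
Reduced: t^4 + t + 1.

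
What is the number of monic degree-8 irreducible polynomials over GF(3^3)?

The number of monic irreducibles of degree 8 over GF(27) is (1/8)·Σ_{d∣8} μ(8/d) 27^d.
Divisors of 8: 1, 2, 4, 8; μ(8/d) for each: 0, 0, -1, 1.
Σ = − 27^4 + 27^8 = 282429005040.
N = 282429005040/8 = 35303625630.

35303625630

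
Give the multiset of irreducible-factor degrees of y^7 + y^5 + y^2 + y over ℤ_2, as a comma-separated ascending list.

1, 1, 2, 3

Write f(y) = y^7 + y^5 + y^2 + y.
Roots in ℤ_2: f(0) = 0 → root; f(1) = 0 → root.
Linear factors from roots: (y), (y + 1).
Complete factorization: f(y) = (y)·(y + 1)·(y^2 + y + 1)·(y^3 + y + 1).
Factor degrees with multiplicity: 1 + 1 + 2 + 3 = 7.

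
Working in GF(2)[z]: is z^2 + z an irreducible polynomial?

Write f(z) = z^2 + z.
Check for roots in GF(2): f(0) = 0 → root; f(1) = 0 → root.
f(0) = 0, so (z) divides f(z); f is reducible.

No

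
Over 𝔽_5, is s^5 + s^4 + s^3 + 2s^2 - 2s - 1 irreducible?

Write P(s) = s^5 + s^4 + s^3 + 2s^2 - 2s - 1.
Check for roots in 𝔽_5: P(0) = 4; P(1) = 2; P(2) = 4; P(3) = 2; P(4) = 2.
No roots, so no linear factors.
Degree-2 irreducible divisors: test the 10 monic irreducibles of degree 2 over GF(5).
None of them divide P (all give nonzero remainder).
No irreducible factor of degree ≤ 2 exists, so P is irreducible over GF(5).

Yes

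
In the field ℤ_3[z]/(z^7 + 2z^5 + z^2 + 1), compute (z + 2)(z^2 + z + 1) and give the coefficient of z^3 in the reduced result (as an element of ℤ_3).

Multiply in ℤ_3[z]: (z + 2)·(z^2 + z + 1) = z^3 + 2.
Reduced: z^3 + 2.

1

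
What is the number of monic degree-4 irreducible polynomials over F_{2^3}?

Gauss's count: N_{8}(4) = (1/4) Σ_{d|4} μ(4/d)·8^d.
Divisors of 4: 1, 2, 4; μ(4/d) for each: 0, -1, 1.
Σ = − 8^2 + 8^4 = 4032.
N = 4032/4 = 1008.

1008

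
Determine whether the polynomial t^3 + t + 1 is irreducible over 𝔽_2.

Write h(t) = t^3 + t + 1.
Check for roots in 𝔽_2: h(0) = 1; h(1) = 1.
No roots. A degree-3 polynomial over a field with no linear factor is irreducible.

Yes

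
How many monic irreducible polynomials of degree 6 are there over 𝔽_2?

Gauss's count: N_{2}(6) = (1/6) Σ_{d|6} μ(6/d)·2^d.
Divisors of 6: 1, 2, 3, 6; μ(6/d) for each: 1, -1, -1, 1.
Σ = 2^1 − 2^2 − 2^3 + 2^6 = 54.
N = 54/6 = 9.

9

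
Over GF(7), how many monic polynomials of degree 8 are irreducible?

720300

By the necklace-counting formula, N_7(8) = (1/8) Σ_{d|8} μ(8/d)·7^d.
Divisors of 8: 1, 2, 4, 8; μ(8/d) for each: 0, 0, -1, 1.
Σ = − 7^4 + 7^8 = 5762400.
N = 5762400/8 = 720300.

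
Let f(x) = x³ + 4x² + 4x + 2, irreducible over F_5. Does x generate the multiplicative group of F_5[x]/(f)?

Yes

|GF(5^3)^×| = 5^3 − 1 = 124. Prime factorization: 124 = 2^2·31.
f is primitive ⇔ x has order 124 in GF(5)[x]/(f), i.e. x^(124/q) ≠ 1 for each prime q | 124.
x^(62) mod f = 4.
x^(4) mod f = 2x² + 4x + 3.
None equal 1, so x has full order 124; f is primitive.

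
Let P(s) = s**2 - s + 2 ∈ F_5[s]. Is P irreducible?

Check for roots in F_5: P(0) = 2; P(1) = 2; P(2) = 4; P(3) = 3; P(4) = 4.
No roots. A degree-2 polynomial over a field with no linear factor is irreducible.

Yes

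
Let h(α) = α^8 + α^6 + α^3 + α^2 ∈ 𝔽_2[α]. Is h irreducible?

No

Check for roots in 𝔽_2: h(0) = 0 → root; h(1) = 0 → root.
h(0) = 0, so (α) divides h(α); h is reducible.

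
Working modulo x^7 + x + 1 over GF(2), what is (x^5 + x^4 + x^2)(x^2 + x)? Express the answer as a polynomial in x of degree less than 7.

x^5 + x^4 + x^3 + x + 1

Multiply in GF(2)[x]: (x^5 + x^4 + x^2)·(x^2 + x) = x^7 + x^5 + x^4 + x^3.
Reduce using x^7 ≡ x + 1 (mod x^7 + x + 1).
Reduced: x^5 + x^4 + x^3 + x + 1.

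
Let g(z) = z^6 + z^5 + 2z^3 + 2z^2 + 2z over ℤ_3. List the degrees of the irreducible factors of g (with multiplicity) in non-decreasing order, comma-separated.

Roots in ℤ_3: g(0) = 0 → root; g(1) = 2; g(2) = 1.
Linear factors from roots: (z).
Complete factorization: g(z) = (z)·(z^2 + 2z + 2)·(z^3 + 2z^2 + 1).
Factor degrees with multiplicity: 1 + 2 + 3 = 6.

1, 2, 3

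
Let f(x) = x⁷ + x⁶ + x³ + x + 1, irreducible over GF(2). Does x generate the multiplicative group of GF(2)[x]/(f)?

Yes

|GF(2^7)^×| = 2^7 − 1 = 127. Prime factorization: 127 = 127.
f is primitive ⇔ x has order 127 in GF(2)[x]/(f), i.e. x^(127/q) ≠ 1 for each prime q | 127.
x^(1) mod f = x.
None equal 1, so x has full order 127; f is primitive.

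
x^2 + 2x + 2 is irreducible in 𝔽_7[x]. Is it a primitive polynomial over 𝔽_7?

No

Write f(x) = x^2 + 2x + 2.
|GF(7^2)^×| = 7^2 − 1 = 48. Prime factorization: 48 = 2^4·3.
f is primitive ⇔ x has order 48 in GF(7)[x]/(f), i.e. x^(48/q) ≠ 1 for each prime q | 48.
x^(24) mod f = 1
x^(16) mod f = 4.
Since x^(24) = 1, the order of x divides 24 < 48; not primitive.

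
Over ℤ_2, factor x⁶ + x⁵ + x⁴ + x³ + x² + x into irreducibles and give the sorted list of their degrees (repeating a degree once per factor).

Write f(x) = x⁶ + x⁵ + x⁴ + x³ + x² + x.
Roots in ℤ_2: f(0) = 0 → root; f(1) = 0 → root.
Linear factors from roots: (x), (x + 1).
Complete factorization: f(x) = (x)·(x + 1)·(x² + x + 1)^2.
Factor degrees with multiplicity: 1 + 1 + 2 + 2 = 6.

1, 1, 2, 2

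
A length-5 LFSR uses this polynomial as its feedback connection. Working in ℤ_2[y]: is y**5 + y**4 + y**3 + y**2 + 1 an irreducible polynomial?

Yes

Write h(y) = y**5 + y**4 + y**3 + y**2 + 1.
Check for roots in ℤ_2: h(0) = 1; h(1) = 1.
No roots, so no linear factors.
Monic irreducibles of degree 2 over GF(2): y**2 + y + 1.
None of them divide h (all give nonzero remainder).
No irreducible factor of degree ≤ 2 exists, so h is irreducible over GF(2).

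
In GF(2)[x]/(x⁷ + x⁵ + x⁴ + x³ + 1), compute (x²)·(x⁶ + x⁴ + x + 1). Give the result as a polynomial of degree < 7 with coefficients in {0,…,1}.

x^5 + x^4 + x^3 + x^2 + x

Multiply in GF(2)[x]: (x²)·(x⁶ + x⁴ + x + 1) = x⁸ + x⁶ + x³ + x².
Reduce using x⁷ ≡ x⁵ + x⁴ + x³ + 1 (mod x⁷ + x⁵ + x⁴ + x³ + 1).
Reduced: x⁵ + x⁴ + x³ + x² + x.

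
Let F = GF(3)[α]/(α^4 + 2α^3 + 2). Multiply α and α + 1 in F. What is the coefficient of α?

Multiply in GF(3)[α]: (α)·(α + 1) = α^2 + α.
Reduced: α^2 + α.

1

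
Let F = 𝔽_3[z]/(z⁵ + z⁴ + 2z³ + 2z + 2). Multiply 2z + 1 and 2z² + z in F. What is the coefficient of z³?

Multiply in 𝔽_3[z]: (2z + 1)·(2z² + z) = z³ + z² + z.
Reduced: z³ + z² + z.

1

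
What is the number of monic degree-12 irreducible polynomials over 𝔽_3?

44220

By the necklace-counting formula, N_3(12) = (1/12) Σ_{d|12} μ(12/d)·3^d.
Divisors of 12: 1, 2, 3, 4, 6, 12; μ(12/d) for each: 0, 1, 0, -1, -1, 1.
Σ = 3^2 − 3^4 − 3^6 + 3^12 = 530640.
N = 530640/12 = 44220.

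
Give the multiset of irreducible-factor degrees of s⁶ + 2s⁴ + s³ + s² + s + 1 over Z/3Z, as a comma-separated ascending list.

Write g(s) = s⁶ + 2s⁴ + s³ + s² + s + 1.
Roots in Z/3Z: g(0) = 1; g(1) = 1; g(2) = 0 → root.
Linear factors from roots: (s + 1).
Complete factorization: g(s) = (s + 1)^2·(s² + 2s + 2)^2.
Factor degrees with multiplicity: 1 + 1 + 2 + 2 = 6.

1, 1, 2, 2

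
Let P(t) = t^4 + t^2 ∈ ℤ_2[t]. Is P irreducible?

No

Check for roots in ℤ_2: P(0) = 0 → root; P(1) = 0 → root.
P(0) = 0, so (t) divides P(t); P is reducible.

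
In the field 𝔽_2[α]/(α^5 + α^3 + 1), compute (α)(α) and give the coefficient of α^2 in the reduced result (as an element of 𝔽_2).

1

Multiply in 𝔽_2[α]: (α)·(α) = α^2.
Reduced: α^2.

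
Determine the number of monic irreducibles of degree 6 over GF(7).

19544

By the necklace-counting formula, N_7(6) = (1/6) Σ_{d|6} μ(6/d)·7^d.
Divisors of 6: 1, 2, 3, 6; μ(6/d) for each: 1, -1, -1, 1.
Σ = 7^1 − 7^2 − 7^3 + 7^6 = 117264.
N = 117264/6 = 19544.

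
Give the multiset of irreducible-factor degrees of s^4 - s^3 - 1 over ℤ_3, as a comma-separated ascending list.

Write g(s) = s^4 - s^3 - 1.
Roots in ℤ_3: g(0) = 2; g(1) = 2; g(2) = 1.
Complete factorization: g(s) = (s^4 - s^3 - 1).
Factor degrees with multiplicity: 4 = 4.

4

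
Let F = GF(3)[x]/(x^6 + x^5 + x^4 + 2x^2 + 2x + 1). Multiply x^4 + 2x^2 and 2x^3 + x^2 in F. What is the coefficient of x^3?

Multiply in GF(3)[x]: (x^4 + 2x^2)·(2x^3 + x^2) = 2x^7 + x^6 + x^5 + 2x^4.
Reduce using x^6 ≡ 2x^5 + 2x^4 + x^2 + x + 2 (mod x^6 + x^5 + x^4 + 2x^2 + 2x + 1).
Reduced: 2x^3 + x^2 + 1.

2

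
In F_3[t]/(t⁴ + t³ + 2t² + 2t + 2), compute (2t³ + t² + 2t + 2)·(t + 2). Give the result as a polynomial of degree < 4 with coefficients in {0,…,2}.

Multiply in F_3[t]: (2t³ + t² + 2t + 2)·(t + 2) = 2t⁴ + 2t³ + t² + 1.
Reduce using t⁴ ≡ 2t³ + t² + t + 1 (mod t⁴ + t³ + 2t² + 2t + 2).
Reduced: 2t.

2t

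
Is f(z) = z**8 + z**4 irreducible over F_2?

Check for roots in F_2: f(0) = 0 → root; f(1) = 0 → root.
f(0) = 0, so (z) divides f(z); f is reducible.

No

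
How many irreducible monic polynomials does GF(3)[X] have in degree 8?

810

The number of monic irreducibles of degree 8 over GF(3) is (1/8)·Σ_{d∣8} μ(8/d) 3^d.
Divisors of 8: 1, 2, 4, 8; μ(8/d) for each: 0, 0, -1, 1.
Σ = − 3^4 + 3^8 = 6480.
N = 6480/8 = 810.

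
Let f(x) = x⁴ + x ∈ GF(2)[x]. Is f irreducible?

Check for roots in GF(2): f(0) = 0 → root; f(1) = 0 → root.
f(0) = 0, so (x) divides f(x); f is reducible.

No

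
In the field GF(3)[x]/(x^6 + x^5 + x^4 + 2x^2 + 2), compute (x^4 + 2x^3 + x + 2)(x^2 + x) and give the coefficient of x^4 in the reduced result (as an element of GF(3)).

Multiply in GF(3)[x]: (x^4 + 2x^3 + x + 2)·(x^2 + x) = x^6 + 2x^4 + x^3 + 2x.
Reduce using x^6 ≡ 2x^5 + 2x^4 + x^2 + 1 (mod x^6 + x^5 + x^4 + 2x^2 + 2).
Reduced: 2x^5 + x^4 + x^3 + x^2 + 2x + 1.

1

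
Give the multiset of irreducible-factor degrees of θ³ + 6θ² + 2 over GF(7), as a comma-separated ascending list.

Write f(θ) = θ³ + 6θ² + 2.
Linear factors from roots: (θ + 1).
Complete factorization: f(θ) = (θ + 1)·(θ² + 5θ + 2).
Factor degrees with multiplicity: 1 + 2 = 3.

1, 2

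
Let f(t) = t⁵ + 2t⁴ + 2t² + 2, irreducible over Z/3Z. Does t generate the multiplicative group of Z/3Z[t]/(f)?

No

|GF(3^5)^×| = 3^5 − 1 = 242. Prime factorization: 242 = 2·11^2.
f is primitive ⇔ t has order 242 in GF(3)[t]/(f), i.e. t^(242/q) ≠ 1 for each prime q | 242.
t^(121) mod f = 1
t^(22) mod f = t⁴ + t³ + 2t².
Since t^(121) = 1, the order of t divides 121 < 242; not primitive.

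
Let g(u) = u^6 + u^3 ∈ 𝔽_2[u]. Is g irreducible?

Check for roots in 𝔽_2: g(0) = 0 → root; g(1) = 0 → root.
g(0) = 0, so (u) divides g(u); g is reducible.

No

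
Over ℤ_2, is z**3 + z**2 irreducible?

No

Write g(z) = z**3 + z**2.
Check for roots in ℤ_2: g(0) = 0 → root; g(1) = 0 → root.
g(0) = 0, so (z) divides g(z); g is reducible.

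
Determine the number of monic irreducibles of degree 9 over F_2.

56

x^(2^9) − x is the product of all monic irreducibles of degree dividing 9; Möbius inversion gives N = (1/9) Σ μ(9/d)·2^d.
Divisors of 9: 1, 3, 9; μ(9/d) for each: 0, -1, 1.
Σ = − 2^3 + 2^9 = 504.
N = 504/9 = 56.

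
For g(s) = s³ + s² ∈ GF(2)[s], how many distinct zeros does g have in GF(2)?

2

Evaluate at each of the 2 elements of GF(2):
g(0) = 0 → root; g(1) = 0 → root.
Roots: {0, 1}.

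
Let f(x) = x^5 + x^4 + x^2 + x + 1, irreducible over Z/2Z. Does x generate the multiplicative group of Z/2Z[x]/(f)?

|GF(2^5)^×| = 2^5 − 1 = 31. Prime factorization: 31 = 31.
f is primitive ⇔ x has order 31 in GF(2)[x]/(f), i.e. x^(31/q) ≠ 1 for each prime q | 31.
x^(1) mod f = x.
None equal 1, so x has full order 31; f is primitive.

Yes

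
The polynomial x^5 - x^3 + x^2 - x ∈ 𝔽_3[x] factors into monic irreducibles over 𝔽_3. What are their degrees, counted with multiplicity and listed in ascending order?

1, 1, 1, 2

Write h(x) = x^5 - x^3 + x^2 - x.
Roots in 𝔽_3: h(0) = 0 → root; h(1) = 0 → root; h(2) = 2.
Linear factors from roots: (x), (x - 1).
Complete factorization: h(x) = (x)·(x - 1)^2·(x^2 - x - 1).
Factor degrees with multiplicity: 1 + 1 + 1 + 2 = 5.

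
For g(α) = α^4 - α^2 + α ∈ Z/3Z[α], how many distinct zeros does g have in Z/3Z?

Evaluate at each of the 3 elements of Z/3Z:
g(0) = 0 → root; g(1) = 1; g(2) = 2.
Roots: {0}.

1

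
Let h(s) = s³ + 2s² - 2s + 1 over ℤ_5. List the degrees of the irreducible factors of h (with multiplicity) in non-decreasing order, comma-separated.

1, 2

Roots in ℤ_5: h(0) = 1; h(1) = 2; h(2) = 3; h(3) = 0 → root; h(4) = 4.
Linear factors from roots: (s + 2).
Complete factorization: h(s) = (s + 2)·(s² - 2).
Factor degrees with multiplicity: 1 + 2 = 3.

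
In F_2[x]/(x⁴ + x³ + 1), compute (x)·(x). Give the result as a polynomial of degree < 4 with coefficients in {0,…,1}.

Multiply in F_2[x]: (x)·(x) = x².
Reduced: x².

x^2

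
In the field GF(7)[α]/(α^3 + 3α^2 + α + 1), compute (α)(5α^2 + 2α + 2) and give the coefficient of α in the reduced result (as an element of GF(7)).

Multiply in GF(7)[α]: (α)·(5α^2 + 2α + 2) = 5α^3 + 2α^2 + 2α.
Reduce using α^3 ≡ 4α^2 + 6α + 6 (mod α^3 + 3α^2 + α + 1).
Reduced: α^2 + 4α + 2.

4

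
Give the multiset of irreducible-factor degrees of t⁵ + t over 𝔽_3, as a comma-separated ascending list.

1, 2, 2

Write g(t) = t⁵ + t.
Roots in 𝔽_3: g(0) = 0 → root; g(1) = 2; g(2) = 1.
Linear factors from roots: (t).
Complete factorization: g(t) = (t)·(t² + t - 1)·(t² - t - 1).
Factor degrees with multiplicity: 1 + 2 + 2 = 5.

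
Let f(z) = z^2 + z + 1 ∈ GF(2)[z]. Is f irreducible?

Check for roots in GF(2): f(0) = 1; f(1) = 1.
No roots. A degree-2 polynomial over a field with no linear factor is irreducible.

Yes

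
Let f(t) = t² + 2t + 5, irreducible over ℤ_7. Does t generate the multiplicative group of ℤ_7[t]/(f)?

|GF(7^2)^×| = 7^2 − 1 = 48. Prime factorization: 48 = 2^4·3.
f is primitive ⇔ t has order 48 in GF(7)[t]/(f), i.e. t^(48/q) ≠ 1 for each prime q | 48.
t^(24) mod f = 6.
t^(16) mod f = 4.
None equal 1, so t has full order 48; f is primitive.

Yes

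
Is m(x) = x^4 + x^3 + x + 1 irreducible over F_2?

Check for roots in F_2: m(0) = 1; m(1) = 0 → root.
m(1) = 0, so (x − 1) divides m(x); m is reducible.

No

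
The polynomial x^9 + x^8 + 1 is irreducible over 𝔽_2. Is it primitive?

No

Write f(x) = x^9 + x^8 + 1.
|GF(2^9)^×| = 2^9 − 1 = 511. Prime factorization: 511 = 7·73.
f is primitive ⇔ x has order 511 in GF(2)[x]/(f), i.e. x^(511/q) ≠ 1 for each prime q | 511.
x^(73) mod f = 1
x^(7) mod f = x^7.
Since x^(73) = 1, the order of x divides 73 < 511; not primitive.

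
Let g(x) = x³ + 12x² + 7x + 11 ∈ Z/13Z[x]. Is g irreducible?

Yes

Check each element of Z/13Z for a root: g(0)=11, g(1)=5, g(2)=3, g(3)=11, g(4)=9, g(5)=3, g(6)=12, g(7)=3, g(8)=8, g(9)=7, g(10)=6, g(11)=11, g(12)=2.
No roots. A degree-3 polynomial over a field with no linear factor is irreducible.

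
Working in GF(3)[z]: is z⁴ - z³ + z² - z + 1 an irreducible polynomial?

Write g(z) = z⁴ - z³ + z² - z + 1.
Check for roots in GF(3): g(0) = 1; g(1) = 1; g(2) = 2.
No roots, so no linear factors.
Monic irreducibles of degree 2 over GF(3): z² + 1, z² + z - 1, z² - z - 1.
None of them divide g (all give nonzero remainder).
No irreducible factor of degree ≤ 2 exists, so g is irreducible over GF(3).

Yes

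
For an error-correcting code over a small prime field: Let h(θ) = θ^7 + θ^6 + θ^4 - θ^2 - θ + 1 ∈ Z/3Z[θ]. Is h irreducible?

Check for roots in Z/3Z: h(0) = 1; h(1) = 2; h(2) = 2.
No roots, so no linear factors.
Monic irreducibles of degree 2 over GF(3): θ^2 + 1, θ^2 + θ - 1, θ^2 - θ - 1.
None of them divide h (all give nonzero remainder).
Degree-3 irreducible divisors: test the 8 monic irreducibles of degree 3 over GF(3).
None of them divide h (all give nonzero remainder).
No irreducible factor of degree ≤ 3 exists, so h is irreducible over GF(3).

Yes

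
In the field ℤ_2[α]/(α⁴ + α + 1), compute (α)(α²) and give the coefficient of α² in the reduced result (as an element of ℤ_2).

0

Multiply in ℤ_2[α]: (α)·(α²) = α³.
Reduced: α³.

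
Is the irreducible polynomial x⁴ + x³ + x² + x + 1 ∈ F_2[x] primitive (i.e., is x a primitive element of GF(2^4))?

Write f(x) = x⁴ + x³ + x² + x + 1.
|GF(2^4)^×| = 2^4 − 1 = 15. Prime factorization: 15 = 3·5.
f is primitive ⇔ x has order 15 in GF(2)[x]/(f), i.e. x^(15/q) ≠ 1 for each prime q | 15.
x^(5) mod f = 1
x^(3) mod f = x³.
Since x^(5) = 1, the order of x divides 5 < 15; not primitive.

No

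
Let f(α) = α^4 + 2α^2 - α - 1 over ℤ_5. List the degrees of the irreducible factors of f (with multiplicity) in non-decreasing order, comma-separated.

1, 3

Roots in ℤ_5: f(0) = 4; f(1) = 1; f(2) = 1; f(3) = 0 → root; f(4) = 3.
Linear factors from roots: (α + 2).
Complete factorization: f(α) = (α + 2)·(α^3 - 2α^2 + α + 2).
Factor degrees with multiplicity: 1 + 3 = 4.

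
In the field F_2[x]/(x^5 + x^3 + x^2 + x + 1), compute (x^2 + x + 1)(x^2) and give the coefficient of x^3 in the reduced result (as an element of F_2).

1

Multiply in F_2[x]: (x^2 + x + 1)·(x^2) = x^4 + x^3 + x^2.
Reduced: x^4 + x^3 + x^2.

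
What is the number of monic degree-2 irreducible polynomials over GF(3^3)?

351

By the necklace-counting formula, N_27(2) = (1/2) Σ_{d|2} μ(2/d)·27^d.
Divisors of 2: 1, 2; μ(2/d) for each: -1, 1.
Σ = − 27^1 + 27^2 = 702.
N = 702/2 = 351.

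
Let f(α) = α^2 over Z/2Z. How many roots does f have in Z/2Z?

1

Evaluate at each of the 2 elements of Z/2Z:
f(0) = 0 → root; f(1) = 1.
Roots: {0}.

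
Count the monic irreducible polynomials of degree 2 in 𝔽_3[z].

3

Gauss's count: N_{3}(2) = (1/2) Σ_{d|2} μ(2/d)·3^d.
Divisors of 2: 1, 2; μ(2/d) for each: -1, 1.
Σ = − 3^1 + 3^2 = 6.
N = 6/2 = 3.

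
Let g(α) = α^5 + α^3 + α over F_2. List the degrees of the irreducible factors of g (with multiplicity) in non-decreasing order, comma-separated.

Roots in F_2: g(0) = 0 → root; g(1) = 1.
Linear factors from roots: (α).
Complete factorization: g(α) = (α)·(α^2 + α + 1)^2.
Factor degrees with multiplicity: 1 + 2 + 2 = 5.

1, 2, 2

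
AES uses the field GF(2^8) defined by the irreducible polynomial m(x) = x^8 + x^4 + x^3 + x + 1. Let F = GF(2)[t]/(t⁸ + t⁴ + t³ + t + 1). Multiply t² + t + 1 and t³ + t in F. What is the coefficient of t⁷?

Multiply in GF(2)[t]: (t² + t + 1)·(t³ + t) = t⁵ + t⁴ + t² + t.
Reduced: t⁵ + t⁴ + t² + t.

0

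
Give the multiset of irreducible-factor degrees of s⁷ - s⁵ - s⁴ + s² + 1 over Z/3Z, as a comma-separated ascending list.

Write h(s) = s⁷ - s⁵ - s⁴ + s² + 1.
Roots in Z/3Z: h(0) = 1; h(1) = 1; h(2) = 1.
Complete factorization: h(s) = (s⁷ - s⁵ - s⁴ + s² + 1).
Factor degrees with multiplicity: 7 = 7.

7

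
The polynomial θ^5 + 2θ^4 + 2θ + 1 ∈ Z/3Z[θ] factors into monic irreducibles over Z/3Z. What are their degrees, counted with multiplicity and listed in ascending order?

1, 1, 1, 2

Write f(θ) = θ^5 + 2θ^4 + 2θ + 1.
Roots in Z/3Z: f(0) = 1; f(1) = 0 → root; f(2) = 0 → root.
Linear factors from roots: (θ + 2), (θ + 1).
Complete factorization: f(θ) = (θ + 1)·(θ + 2)^2·(θ^2 + 1).
Factor degrees with multiplicity: 1 + 1 + 1 + 2 = 5.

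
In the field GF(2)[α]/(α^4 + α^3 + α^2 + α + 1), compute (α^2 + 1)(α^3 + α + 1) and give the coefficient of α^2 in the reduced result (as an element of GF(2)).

Multiply in GF(2)[α]: (α^2 + 1)·(α^3 + α + 1) = α^5 + α^2 + α + 1.
Reduce using α^4 ≡ α^3 + α^2 + α + 1 (mod α^4 + α^3 + α^2 + α + 1).
Reduced: α^2 + α.

1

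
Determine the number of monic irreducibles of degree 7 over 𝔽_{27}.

1494336168

By the necklace-counting formula, N_27(7) = (1/7) Σ_{d|7} μ(7/d)·27^d.
Divisors of 7: 1, 7; μ(7/d) for each: -1, 1.
Σ = − 27^1 + 27^7 = 10460353176.
N = 10460353176/7 = 1494336168.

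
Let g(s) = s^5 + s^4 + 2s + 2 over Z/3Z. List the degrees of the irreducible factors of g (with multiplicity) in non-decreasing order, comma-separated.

Roots in Z/3Z: g(0) = 2; g(1) = 0 → root; g(2) = 0 → root.
Linear factors from roots: (s + 2), (s + 1).
Complete factorization: g(s) = (s + 2)·(s + 1)^2·(s^2 + 1).
Factor degrees with multiplicity: 1 + 1 + 1 + 2 = 5.

1, 1, 1, 2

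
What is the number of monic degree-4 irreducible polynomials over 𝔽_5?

By the necklace-counting formula, N_5(4) = (1/4) Σ_{d|4} μ(4/d)·5^d.
Divisors of 4: 1, 2, 4; μ(4/d) for each: 0, -1, 1.
Σ = − 5^2 + 5^4 = 600.
N = 600/4 = 150.

150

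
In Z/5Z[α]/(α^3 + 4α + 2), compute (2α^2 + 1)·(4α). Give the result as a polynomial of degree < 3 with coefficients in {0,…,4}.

2α + 4

Multiply in Z/5Z[α]: (2α^2 + 1)·(4α) = 3α^3 + 4α.
Reduce using α^3 ≡ α + 3 (mod α^3 + 4α + 2).
Reduced: 2α + 4.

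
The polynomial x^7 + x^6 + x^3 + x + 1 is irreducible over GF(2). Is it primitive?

Yes

Write f(x) = x^7 + x^6 + x^3 + x + 1.
|GF(2^7)^×| = 2^7 − 1 = 127. Prime factorization: 127 = 127.
f is primitive ⇔ x has order 127 in GF(2)[x]/(f), i.e. x^(127/q) ≠ 1 for each prime q | 127.
x^(1) mod f = x.
None equal 1, so x has full order 127; f is primitive.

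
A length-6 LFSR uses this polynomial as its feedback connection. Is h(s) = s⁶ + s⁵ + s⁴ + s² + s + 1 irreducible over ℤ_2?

No

Check for roots in ℤ_2: h(0) = 1; h(1) = 0 → root.
h(1) = 0, so (s − 1) divides h(s); h is reducible.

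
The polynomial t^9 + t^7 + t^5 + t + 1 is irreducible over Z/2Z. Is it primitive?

Write f(t) = t^9 + t^7 + t^5 + t + 1.
|GF(2^9)^×| = 2^9 − 1 = 511. Prime factorization: 511 = 7·73.
f is primitive ⇔ t has order 511 in GF(2)[t]/(f), i.e. t^(511/q) ≠ 1 for each prime q | 511.
t^(73) mod f = t^3 + t.
t^(7) mod f = t^7.
None equal 1, so t has full order 511; f is primitive.

Yes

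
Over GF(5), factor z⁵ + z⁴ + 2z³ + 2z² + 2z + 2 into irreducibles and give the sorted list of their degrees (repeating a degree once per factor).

Write g(z) = z⁵ + z⁴ + 2z³ + 2z² + 2z + 2.
Roots in GF(5): g(0) = 2; g(1) = 0 → root; g(2) = 3; g(3) = 4; g(4) = 0 → root.
Linear factors from roots: (z + 4), (z + 1).
Complete factorization: g(z) = (z + 4)·(z + 1)^2·(z² + 3).
Factor degrees with multiplicity: 1 + 1 + 1 + 2 = 5.

1, 1, 1, 2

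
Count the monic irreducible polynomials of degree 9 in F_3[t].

2184

Gauss's count: N_{3}(9) = (1/9) Σ_{d|9} μ(9/d)·3^d.
Divisors of 9: 1, 3, 9; μ(9/d) for each: 0, -1, 1.
Σ = − 3^3 + 3^9 = 19656.
N = 19656/9 = 2184.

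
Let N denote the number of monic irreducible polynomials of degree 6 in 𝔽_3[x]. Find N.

x^(3^6) − x is the product of all monic irreducibles of degree dividing 6; Möbius inversion gives N = (1/6) Σ μ(6/d)·3^d.
Divisors of 6: 1, 2, 3, 6; μ(6/d) for each: 1, -1, -1, 1.
Σ = 3^1 − 3^2 − 3^3 + 3^6 = 696.
N = 696/6 = 116.

116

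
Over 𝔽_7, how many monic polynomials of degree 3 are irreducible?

x^(7^3) − x is the product of all monic irreducibles of degree dividing 3; Möbius inversion gives N = (1/3) Σ μ(3/d)·7^d.
Divisors of 3: 1, 3; μ(3/d) for each: -1, 1.
Σ = − 7^1 + 7^3 = 336.
N = 336/3 = 112.

112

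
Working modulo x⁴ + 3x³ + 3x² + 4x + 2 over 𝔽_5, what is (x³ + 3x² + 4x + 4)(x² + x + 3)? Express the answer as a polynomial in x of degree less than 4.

Multiply in 𝔽_5[x]: (x³ + 3x² + 4x + 4)·(x² + x + 3) = x⁵ + 4x⁴ + 2x² + x + 2.
Reduce using x⁴ ≡ 2x³ + 2x² + x + 3 (mod x⁴ + 3x³ + 3x² + 4x + 2).
Reduced: 4x³.

4x^3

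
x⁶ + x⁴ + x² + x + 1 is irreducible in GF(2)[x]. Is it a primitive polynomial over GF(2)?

Write f(x) = x⁶ + x⁴ + x² + x + 1.
|GF(2^6)^×| = 2^6 − 1 = 63. Prime factorization: 63 = 3^2·7.
f is primitive ⇔ x has order 63 in GF(2)[x]/(f), i.e. x^(63/q) ≠ 1 for each prime q | 63.
x^(21) mod f = 1
x^(9) mod f = x⁴ + x² + x.
Since x^(21) = 1, the order of x divides 21 < 63; not primitive.

No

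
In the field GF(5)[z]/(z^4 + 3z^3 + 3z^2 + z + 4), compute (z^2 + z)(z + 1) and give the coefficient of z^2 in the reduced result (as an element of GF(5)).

Multiply in GF(5)[z]: (z^2 + z)·(z + 1) = z^3 + 2z^2 + z.
Reduced: z^3 + 2z^2 + z.

2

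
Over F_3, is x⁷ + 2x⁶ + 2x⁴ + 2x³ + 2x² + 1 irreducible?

Yes

Write g(x) = x⁷ + 2x⁶ + 2x⁴ + 2x³ + 2x² + 1.
Check for roots in F_3: g(0) = 1; g(1) = 1; g(2) = 1.
No roots, so no linear factors.
Monic irreducibles of degree 2 over GF(3): x² + 1, x² + x + 2, x² + 2x + 2.
None of them divide g (all give nonzero remainder).
Degree-3 irreducible divisors: test the 8 monic irreducibles of degree 3 over GF(3).
None of them divide g (all give nonzero remainder).
No irreducible factor of degree ≤ 3 exists, so g is irreducible over GF(3).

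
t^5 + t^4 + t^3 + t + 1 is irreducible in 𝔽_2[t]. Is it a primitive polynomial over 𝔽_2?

Yes

Write f(t) = t^5 + t^4 + t^3 + t + 1.
|GF(2^5)^×| = 2^5 − 1 = 31. Prime factorization: 31 = 31.
f is primitive ⇔ t has order 31 in GF(2)[t]/(f), i.e. t^(31/q) ≠ 1 for each prime q | 31.
t^(1) mod f = t.
None equal 1, so t has full order 31; f is primitive.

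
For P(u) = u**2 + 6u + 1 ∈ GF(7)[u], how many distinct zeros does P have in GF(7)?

Evaluate at each of the 7 elements of GF(7):
P(0) = 1; P(1) = 1; P(2) = 3; P(3) = 0 → root; P(4) = 6; P(5) = 0 → root; P(6) = 3.
Roots: {3, 5}.

2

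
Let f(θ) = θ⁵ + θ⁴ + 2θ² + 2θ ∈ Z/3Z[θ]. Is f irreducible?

Check for roots in Z/3Z: f(0) = 0 → root; f(1) = 0 → root; f(2) = 0 → root.
f(0) = 0, so (θ) divides f(θ); f is reducible.

No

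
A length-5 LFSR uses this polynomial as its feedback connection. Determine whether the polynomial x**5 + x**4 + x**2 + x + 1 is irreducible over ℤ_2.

Write g(x) = x**5 + x**4 + x**2 + x + 1.
Check for roots in ℤ_2: g(0) = 1; g(1) = 1.
No roots, so no linear factors.
Monic irreducibles of degree 2 over GF(2): x**2 + x + 1.
None of them divide g (all give nonzero remainder).
No irreducible factor of degree ≤ 2 exists, so g is irreducible over GF(2).

Yes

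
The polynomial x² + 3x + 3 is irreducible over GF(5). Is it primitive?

Yes

Write f(x) = x² + 3x + 3.
|GF(5^2)^×| = 5^2 − 1 = 24. Prime factorization: 24 = 2^3·3.
f is primitive ⇔ x has order 24 in GF(5)[x]/(f), i.e. x^(24/q) ≠ 1 for each prime q | 24.
x^(12) mod f = 4.
x^(8) mod f = x + 1.
None equal 1, so x has full order 24; f is primitive.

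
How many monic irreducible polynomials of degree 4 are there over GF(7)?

By the necklace-counting formula, N_7(4) = (1/4) Σ_{d|4} μ(4/d)·7^d.
Divisors of 4: 1, 2, 4; μ(4/d) for each: 0, -1, 1.
Σ = − 7^2 + 7^4 = 2352.
N = 2352/4 = 588.

588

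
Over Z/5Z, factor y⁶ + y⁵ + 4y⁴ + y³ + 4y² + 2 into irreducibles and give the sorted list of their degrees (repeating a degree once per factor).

Write h(y) = y⁶ + y⁵ + 4y⁴ + y³ + 4y² + 2.
Roots in Z/5Z: h(0) = 2; h(1) = 3; h(2) = 1; h(3) = 1; h(4) = 4.
Complete factorization: h(y) = (y⁶ + y⁵ + 4y⁴ + y³ + 4y² + 2).
Factor degrees with multiplicity: 6 = 6.

6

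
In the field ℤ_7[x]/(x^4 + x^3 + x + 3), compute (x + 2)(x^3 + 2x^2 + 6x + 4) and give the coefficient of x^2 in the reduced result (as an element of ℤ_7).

3

Multiply in ℤ_7[x]: (x + 2)·(x^3 + 2x^2 + 6x + 4) = x^4 + 4x^3 + 3x^2 + 2x + 1.
Reduce using x^4 ≡ 6x^3 + 6x + 4 (mod x^4 + x^3 + x + 3).
Reduced: 3x^3 + 3x^2 + x + 5.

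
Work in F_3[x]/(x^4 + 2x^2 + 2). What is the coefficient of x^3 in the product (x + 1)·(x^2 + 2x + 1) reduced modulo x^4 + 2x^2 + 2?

Multiply in F_3[x]: (x + 1)·(x^2 + 2x + 1) = x^3 + 1.
Reduced: x^3 + 1.

1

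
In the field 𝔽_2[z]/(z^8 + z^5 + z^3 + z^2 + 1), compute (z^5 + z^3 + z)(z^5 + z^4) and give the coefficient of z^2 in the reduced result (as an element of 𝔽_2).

Multiply in 𝔽_2[z]: (z^5 + z^3 + z)·(z^5 + z^4) = z^10 + z^9 + z^8 + z^7 + z^6 + z^5.
Reduce using z^8 ≡ z^5 + z^3 + z^2 + 1 (mod z^8 + z^5 + z^3 + z^2 + 1).
Reduced: z^5 + z + 1.

0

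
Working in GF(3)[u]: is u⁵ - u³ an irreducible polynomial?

Write g(u) = u⁵ - u³.
Check for roots in GF(3): g(0) = 0 → root; g(1) = 0 → root; g(2) = 0 → root.
g(0) = 0, so (u) divides g(u); g is reducible.

No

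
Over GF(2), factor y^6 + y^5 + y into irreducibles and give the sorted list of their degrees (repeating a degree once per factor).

Write f(y) = y^6 + y^5 + y.
Roots in GF(2): f(0) = 0 → root; f(1) = 1.
Linear factors from roots: (y).
Complete factorization: f(y) = (y)·(y^2 + y + 1)·(y^3 + y + 1).
Factor degrees with multiplicity: 1 + 2 + 3 = 6.

1, 2, 3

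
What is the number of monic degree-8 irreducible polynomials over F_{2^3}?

2096640

x^(8^8) − x is the product of all monic irreducibles of degree dividing 8; Möbius inversion gives N = (1/8) Σ μ(8/d)·8^d.
Divisors of 8: 1, 2, 4, 8; μ(8/d) for each: 0, 0, -1, 1.
Σ = − 8^4 + 8^8 = 16773120.
N = 16773120/8 = 2096640.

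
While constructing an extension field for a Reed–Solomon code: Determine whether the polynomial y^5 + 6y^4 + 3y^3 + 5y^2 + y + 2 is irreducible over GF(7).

Yes

Write g(y) = y^5 + 6y^4 + 3y^3 + 5y^2 + y + 2.
Check for roots in GF(7): g(0) = 2; g(1) = 4; g(2) = 1; g(3) = 6; g(4) = 3; g(5) = 4; g(6) = 1.
No roots, so no linear factors.
Degree-2 irreducible divisors: test the 21 monic irreducibles of degree 2 over GF(7).
None of them divide g (all give nonzero remainder).
No irreducible factor of degree ≤ 2 exists, so g is irreducible over GF(7).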